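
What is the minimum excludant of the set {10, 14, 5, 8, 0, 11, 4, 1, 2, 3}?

6

The values 0, 1, 2, 3, 4, 5 are all present; 6 is the first non-negative integer missing from the set.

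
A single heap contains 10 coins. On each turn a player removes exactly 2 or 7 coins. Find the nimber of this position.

0

Build the Grundy sequence with g(k) = mex{g(k−s) : s ∈ {2, 7}, s ≤ k}:
g(0) = mex{} = 0
g(1) = mex{} = 0
g(2) = mex{0} = 1
g(3) = mex{0} = 1
g(4) = mex{1} = 0
g(5) = mex{1} = 0
g(6) = mex{0} = 1
g(7) = mex{0} = 1
g(8) = mex{0,1} = 2
g(9) = mex{1} = 0
g(10) = mex{1,2} = 0
So g(10) = 0.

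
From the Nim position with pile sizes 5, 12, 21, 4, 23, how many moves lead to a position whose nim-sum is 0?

1

In binary:
  00101  (5)
  01100  (12)
  10101  (21)
  00100  (4)
  10111  (23)
  -----
  01111  (15)
The overall nim-sum is X = 15. A pile of size p has a winning move iff p XOR X < p (reduce it to p XOR X).
  5: 5 XOR 15 = 10 ≥ 5 — no move.
  12: 12 XOR 15 = 3 < 12 — winning move (to 3).
  21: 21 XOR 15 = 26 ≥ 21 — no move.
  4: 4 XOR 15 = 11 ≥ 4 — no move.
  23: 23 XOR 15 = 24 ≥ 23 — no move.
That gives 1 winning move.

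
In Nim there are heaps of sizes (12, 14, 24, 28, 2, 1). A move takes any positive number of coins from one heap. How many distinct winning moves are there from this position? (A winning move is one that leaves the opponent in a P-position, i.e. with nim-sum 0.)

3

Nim-sum: 12 XOR 14 XOR 24 XOR 28 XOR 2 XOR 1 = 5.
The overall nim-sum is X = 5. A heap of size p has a winning move iff p XOR X < p (reduce it to p XOR X).
  12: 12 XOR 5 = 9 < 12 — winning move (to 9).
  14: 14 XOR 5 = 11 < 14 — winning move (to 11).
  24: 24 XOR 5 = 29 ≥ 24 — no move.
  28: 28 XOR 5 = 25 < 28 — winning move (to 25).
  2: 2 XOR 5 = 7 ≥ 2 — no move.
  1: 1 XOR 5 = 4 ≥ 1 — no move.
That gives 3 winning moves.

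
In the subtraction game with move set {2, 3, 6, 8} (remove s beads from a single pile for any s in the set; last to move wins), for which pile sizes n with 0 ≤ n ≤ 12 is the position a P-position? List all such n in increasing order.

0, 1, 5, 10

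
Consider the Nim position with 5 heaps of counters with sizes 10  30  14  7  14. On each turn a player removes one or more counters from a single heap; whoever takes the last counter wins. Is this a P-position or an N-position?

Nim-sum: 10 ^ 30 ^ 14 ^ 7 ^ 14 = 19.
The nim-sum is 19 ≠ 0, so this is an N-position: the player to move can win.

N-position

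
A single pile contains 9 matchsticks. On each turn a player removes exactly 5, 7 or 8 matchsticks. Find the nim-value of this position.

1

Grundy values for subtraction set {5, 7, 8}:
g(0) = mex{} = 0
g(1) = mex{} = 0
g(2) = mex{} = 0
g(3) = mex{} = 0
g(4) = mex{} = 0
g(5) = mex{0} = 1
g(6) = mex{0} = 1
g(7) = mex{0} = 1
g(8) = mex{0} = 1
g(9) = mex{0} = 1
So g(9) = 1.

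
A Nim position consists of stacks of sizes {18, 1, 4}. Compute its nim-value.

Nim-sum: 18 ^ 1 ^ 4 = 23.

23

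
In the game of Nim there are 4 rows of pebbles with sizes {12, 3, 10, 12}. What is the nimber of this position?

Compute the nim-sum pairwise:
12 ^ 3 = 15
15 ^ 10 = 5
5 ^ 12 = 9

9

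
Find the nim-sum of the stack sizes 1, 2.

3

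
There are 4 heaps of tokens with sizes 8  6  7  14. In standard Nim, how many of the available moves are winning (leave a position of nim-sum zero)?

3

Write each in binary and XOR column by column:
  1000  (8)
  0110  (6)
  0111  (7)
  1110  (14)
  ----
  0111  (7)
The overall nim-sum is X = 7. A heap of size p has a winning move iff p XOR X < p (reduce it to p XOR X).
  8: 8 XOR 7 = 15 ≥ 8 — no move.
  6: 6 XOR 7 = 1 < 6 — winning move (to 1).
  7: 7 XOR 7 = 0 < 7 — winning move (to 0).
  14: 14 XOR 7 = 9 < 14 — winning move (to 9).
That gives 3 winning moves.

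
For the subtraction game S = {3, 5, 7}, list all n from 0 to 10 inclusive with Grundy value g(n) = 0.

Grundy values for subtraction set {3, 5, 7}:
g(0) = mex{} = 0
g(1) = mex{} = 0
g(2) = mex{} = 0
g(3) = mex{0} = 1
g(4) = mex{0} = 1
g(5) = mex{0} = 1
g(6) = mex{0,1} = 2
g(7) = mex{0,1} = 2
g(8) = mex{0,1} = 2
g(9) = mex{0,1,2} = 3
g(10) = mex{1,2} = 0
The P-positions (g = 0) in 0..10 are 0, 1, 2, 10.

0, 1, 2, 10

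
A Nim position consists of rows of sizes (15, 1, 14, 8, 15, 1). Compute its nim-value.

6

Nim-sum: 15 ^ 1 ^ 14 ^ 8 ^ 15 ^ 1 = 6.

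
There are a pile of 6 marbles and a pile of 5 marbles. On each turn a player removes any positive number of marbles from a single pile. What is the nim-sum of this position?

Compute the nim-sum pairwise:
6 XOR 5 = 3

3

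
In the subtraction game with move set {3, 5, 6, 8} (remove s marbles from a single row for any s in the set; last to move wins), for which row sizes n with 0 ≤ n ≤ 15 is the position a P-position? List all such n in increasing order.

0, 1, 2, 11, 12, 13

Build the Grundy sequence with g(k) = mex{g(k−s) : s ∈ {3, 5, 6, 8}, s ≤ k}:
k:     0  1  2  3  4  5  6  7  8  9 10 11 12 13 14 15
g(k):  0  0  0  1  1  1  2  2  2  3  3  0  0  0  1  1
The P-positions (g = 0) in 0..15 are 0, 1, 2, 11, 12, 13.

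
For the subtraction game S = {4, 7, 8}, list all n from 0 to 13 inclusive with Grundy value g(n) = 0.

0, 1, 2, 3, 12, 13

Compute g(0), g(1), … for moves {4, 7, 8}:
g(0) = mex{} = 0
g(1) = mex{} = 0
g(2) = mex{} = 0
g(3) = mex{} = 0
g(4) = mex{0} = 1
g(5) = mex{0} = 1
g(6) = mex{0} = 1
g(7) = mex{0} = 1
g(8) = mex{0,1} = 2
g(9) = mex{0,1} = 2
g(10) = mex{0,1} = 2
g(11) = mex{0,1} = 2
g(12) = mex{1,2} = 0
g(13) = mex{1,2} = 0
The P-positions (g = 0) in 0..13 are 0, 1, 2, 3, 12, 13.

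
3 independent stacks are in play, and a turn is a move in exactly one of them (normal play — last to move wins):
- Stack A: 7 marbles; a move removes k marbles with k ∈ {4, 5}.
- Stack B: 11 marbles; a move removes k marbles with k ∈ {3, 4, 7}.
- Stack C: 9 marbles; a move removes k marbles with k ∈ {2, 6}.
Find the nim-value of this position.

1

Grundy values for stack A (subtraction set {4, 5}):
g(0) = mex{} = 0
g(1) = mex{} = 0
g(2) = mex{} = 0
g(3) = mex{} = 0
g(4) = mex{0} = 1
g(5) = mex{0} = 1
g(6) = mex{0} = 1
g(7) = mex{0} = 1
So g(7) = 1.
For stack B, compute g(0), g(1), … with moves {3, 4, 7}:
g(0) = mex{} = 0
g(1) = mex{} = 0
g(2) = mex{} = 0
g(3) = mex{0} = 1
g(4) = mex{0} = 1
g(5) = mex{0} = 1
g(6) = mex{0,1} = 2
g(7) = mex{0,1} = 2
g(8) = mex{0,1} = 2
g(9) = mex{0,1,2} = 3
g(10) = mex{1,2} = 0
g(11) = mex{1,2} = 0
So g(11) = 0.
For stack C, compute g(0), g(1), … with moves {2, 6}:
k:     0  1  2  3  4  5  6  7  8  9
g(k):  0  0  1  1  0  0  1  1  0  0
So g(9) = 0.
The value of a disjunctive sum is the nim-sum of the parts.
Combined value = 1 XOR 0 XOR 0 = 1.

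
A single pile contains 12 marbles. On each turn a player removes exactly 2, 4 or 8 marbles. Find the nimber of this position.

Compute g(0), g(1), … for moves {2, 4, 8}:
g(0) = mex{} = 0
g(1) = mex{} = 0
g(2) = mex{0} = 1
g(3) = mex{0} = 1
g(4) = mex{0,1} = 2
g(5) = mex{0,1} = 2
g(6) = mex{1,2} = 0
g(7) = mex{1,2} = 0
g(8) = mex{0,2} = 1
g(9) = mex{0,2} = 1
g(10) = mex{0,1} = 2
g(11) = mex{0,1} = 2
g(12) = mex{1,2} = 0
So g(12) = 0.

0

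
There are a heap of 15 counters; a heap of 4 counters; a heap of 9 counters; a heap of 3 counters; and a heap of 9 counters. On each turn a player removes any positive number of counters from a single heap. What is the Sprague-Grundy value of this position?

Write each in binary and XOR column by column:
  1111  (15)
  0100  (4)
  1001  (9)
  0011  (3)
  1001  (9)
  ----
  1000  (8)

8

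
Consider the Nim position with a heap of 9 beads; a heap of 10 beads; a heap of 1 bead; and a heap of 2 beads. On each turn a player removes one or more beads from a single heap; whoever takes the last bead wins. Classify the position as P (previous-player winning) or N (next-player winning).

Write each in binary and XOR column by column:
  1001  (9)
  1010  (10)
  0001  (1)
  0010  (2)
  ----
  0000  (0)
The nim-sum is 0, so this is a P-position: the player to move is in a losing position under optimal play.

P-position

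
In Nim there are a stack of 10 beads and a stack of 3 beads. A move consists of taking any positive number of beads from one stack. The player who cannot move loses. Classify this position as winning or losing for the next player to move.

Winning position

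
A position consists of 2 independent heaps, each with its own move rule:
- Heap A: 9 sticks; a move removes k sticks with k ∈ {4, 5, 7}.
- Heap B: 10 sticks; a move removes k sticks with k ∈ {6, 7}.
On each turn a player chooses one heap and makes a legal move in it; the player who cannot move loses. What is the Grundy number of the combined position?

3

For heap A, compute g(0), g(1), … with moves {4, 5, 7}:
k:     0  1  2  3  4  5  6  7  8  9
g(k):  0  0  0  0  1  1  1  1  2  2
So g(9) = 2.
Grundy values for heap B (subtraction set {6, 7}):
g(0) = mex{} = 0
g(1) = mex{} = 0
g(2) = mex{} = 0
g(3) = mex{} = 0
g(4) = mex{} = 0
g(5) = mex{} = 0
g(6) = mex{0} = 1
g(7) = mex{0} = 1
g(8) = mex{0} = 1
g(9) = mex{0} = 1
g(10) = mex{0} = 1
So g(10) = 1.
The value of a disjunctive sum is the nim-sum of the parts.
Combined value = 2 ⊕ 1 = 3.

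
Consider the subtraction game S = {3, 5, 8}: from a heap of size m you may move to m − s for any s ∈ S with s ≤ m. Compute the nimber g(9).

3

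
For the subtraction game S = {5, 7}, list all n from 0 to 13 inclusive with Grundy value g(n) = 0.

Compute g(0), g(1), … for moves {5, 7}:
k:     0  1  2  3  4  5  6  7  8  9 10 11 12 13
g(k):  0  0  0  0  0  1  1  1  1  1  2  2  0  0
The P-positions (g = 0) in 0..13 are 0, 1, 2, 3, 4, 12, 13.

0, 1, 2, 3, 4, 12, 13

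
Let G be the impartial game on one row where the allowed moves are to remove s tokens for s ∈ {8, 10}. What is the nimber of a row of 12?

1

Compute g(0), g(1), … for moves {8, 10}:
k:     0  1  2  3  4  5  6  7  8  9 10 11 12
g(k):  0  0  0  0  0  0  0  0  1  1  1  1  1
So g(12) = 1.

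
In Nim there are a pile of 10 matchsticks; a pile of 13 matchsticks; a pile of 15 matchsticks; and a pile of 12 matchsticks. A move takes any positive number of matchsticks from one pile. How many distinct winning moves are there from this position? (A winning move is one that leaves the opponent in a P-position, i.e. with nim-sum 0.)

3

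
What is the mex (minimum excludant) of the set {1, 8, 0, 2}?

The values 0, 1, 2 are all present; 3 is the first non-negative integer missing from the set.

3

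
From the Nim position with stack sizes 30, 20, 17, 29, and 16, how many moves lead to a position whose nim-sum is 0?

5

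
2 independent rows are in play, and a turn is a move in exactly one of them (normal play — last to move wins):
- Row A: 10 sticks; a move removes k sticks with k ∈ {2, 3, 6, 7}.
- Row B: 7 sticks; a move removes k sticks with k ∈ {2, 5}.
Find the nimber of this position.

0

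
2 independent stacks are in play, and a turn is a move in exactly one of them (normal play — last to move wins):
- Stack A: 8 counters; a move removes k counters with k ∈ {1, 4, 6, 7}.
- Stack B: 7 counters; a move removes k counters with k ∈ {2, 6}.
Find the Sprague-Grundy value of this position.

2

Grundy values for stack A (subtraction set {1, 4, 6, 7}):
k:     0  1  2  3  4  5  6  7  8
g(k):  0  1  0  1  2  0  1  2  3
So g(8) = 3.
Build the Grundy sequence for stack B with g(k) = mex{g(k−s) : s ∈ {2, 6}, s ≤ k}:
g(0) = mex{} = 0
g(1) = mex{} = 0
g(2) = mex{0} = 1
g(3) = mex{0} = 1
g(4) = mex{1} = 0
g(5) = mex{1} = 0
g(6) = mex{0} = 1
g(7) = mex{0} = 1
So g(7) = 1.
By the Sprague-Grundy theorem, the Grundy value of a sum of independent games is the XOR of the component values.
Combined value = 3 ⊕ 1 = 2.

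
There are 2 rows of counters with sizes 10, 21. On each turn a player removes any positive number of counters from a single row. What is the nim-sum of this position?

31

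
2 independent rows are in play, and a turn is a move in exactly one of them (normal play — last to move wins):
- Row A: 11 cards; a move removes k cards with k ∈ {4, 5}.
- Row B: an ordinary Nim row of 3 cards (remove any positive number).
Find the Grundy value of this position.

3

Build the Grundy sequence for row A with g(k) = mex{g(k−s) : s ∈ {4, 5}, s ≤ k}:
k:     0  1  2  3  4  5  6  7  8  9 10 11
g(k):  0  0  0  0  1  1  1  1  2  0  0  0
So g(11) = 0.
Row B is a plain Nim row of size 3, so its Grundy value is 3.
The value of a disjunctive sum is the nim-sum of the parts.
Combined value = 0 XOR 3 = 3.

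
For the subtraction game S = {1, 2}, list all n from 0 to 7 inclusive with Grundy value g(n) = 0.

Grundy values for subtraction set {1, 2}:
k:     0  1  2  3  4  5  6  7
g(k):  0  1  2  0  1  2  0  1
The P-positions (g = 0) in 0..7 are 0, 3, 6.

0, 3, 6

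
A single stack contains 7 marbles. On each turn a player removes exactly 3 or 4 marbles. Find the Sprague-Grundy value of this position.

0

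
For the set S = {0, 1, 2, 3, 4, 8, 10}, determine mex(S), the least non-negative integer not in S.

The values 0, 1, 2, 3, 4 are all present; 5 is the first non-negative integer missing from the set.

5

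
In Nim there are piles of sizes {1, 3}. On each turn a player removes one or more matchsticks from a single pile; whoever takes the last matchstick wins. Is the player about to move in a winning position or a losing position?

Compute the nim-sum pairwise:
1 XOR 3 = 2
The nim-sum is 2 ≠ 0, so this is an N-position: the player to move can win.

Winning position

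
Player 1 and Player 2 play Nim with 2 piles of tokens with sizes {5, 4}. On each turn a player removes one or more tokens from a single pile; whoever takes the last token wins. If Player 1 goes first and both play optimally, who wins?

Player 1 wins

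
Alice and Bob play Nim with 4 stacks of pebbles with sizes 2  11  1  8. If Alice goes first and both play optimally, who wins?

Bob wins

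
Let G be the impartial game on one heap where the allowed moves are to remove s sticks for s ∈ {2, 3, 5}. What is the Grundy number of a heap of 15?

Compute g(0), g(1), … for moves {2, 3, 5}:
k:     0  1  2  3  4  5  6  7  8  9 10 11 12 13 14 15
g(k):  0  0  1  1  2  2  3  0  0  1  1  2  2  3  0  0
So g(15) = 0.

0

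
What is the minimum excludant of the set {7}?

0

0 is not in the set, so the mex is 0.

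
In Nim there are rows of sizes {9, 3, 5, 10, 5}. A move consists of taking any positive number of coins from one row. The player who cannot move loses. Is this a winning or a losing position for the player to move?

Losing position

Compute the nim-sum pairwise:
9 XOR 3 = 10
10 XOR 5 = 15
15 XOR 10 = 5
5 XOR 5 = 0
The nim-sum is 0, so this is a P-position: the player to move is in a losing position under optimal play.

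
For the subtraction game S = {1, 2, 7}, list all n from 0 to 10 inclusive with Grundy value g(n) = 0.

0, 3, 6, 9

Grundy values for subtraction set {1, 2, 7}:
k:     0  1  2  3  4  5  6  7  8  9 10
g(k):  0  1  2  0  1  2  0  1  2  0  1
The P-positions (g = 0) in 0..10 are 0, 3, 6, 9.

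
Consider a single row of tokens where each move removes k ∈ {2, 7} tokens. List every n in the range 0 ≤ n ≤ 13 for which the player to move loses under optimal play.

Compute g(0), g(1), … for moves {2, 7}:
g(0) = mex{} = 0
g(1) = mex{} = 0
g(2) = mex{0} = 1
g(3) = mex{0} = 1
g(4) = mex{1} = 0
g(5) = mex{1} = 0
g(6) = mex{0} = 1
g(7) = mex{0} = 1
g(8) = mex{0,1} = 2
g(9) = mex{1} = 0
g(10) = mex{1,2} = 0
g(11) = mex{0} = 1
g(12) = mex{0} = 1
g(13) = mex{1} = 0
The P-positions (g = 0) in 0..13 are 0, 1, 4, 5, 9, 10, 13.

0, 1, 4, 5, 9, 10, 13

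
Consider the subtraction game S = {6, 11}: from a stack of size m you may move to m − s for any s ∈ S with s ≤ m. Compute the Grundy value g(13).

2

Compute g(0), g(1), … for moves {6, 11}:
k:     0  1  2  3  4  5  6  7  8  9 10 11 12 13
g(k):  0  0  0  0  0  0  1  1  1  1  1  1  2  2
So g(13) = 2.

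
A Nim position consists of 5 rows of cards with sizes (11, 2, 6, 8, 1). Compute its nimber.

Nim-sum: 11 XOR 2 XOR 6 XOR 8 XOR 1 = 6.

6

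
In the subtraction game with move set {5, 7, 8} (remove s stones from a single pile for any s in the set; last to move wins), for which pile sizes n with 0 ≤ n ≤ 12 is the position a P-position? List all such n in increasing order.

0, 1, 2, 3, 4

Build the Grundy sequence with g(k) = mex{g(k−s) : s ∈ {5, 7, 8}, s ≤ k}:
g(0) = mex{} = 0
g(1) = mex{} = 0
g(2) = mex{} = 0
g(3) = mex{} = 0
g(4) = mex{} = 0
g(5) = mex{0} = 1
g(6) = mex{0} = 1
g(7) = mex{0} = 1
g(8) = mex{0} = 1
g(9) = mex{0} = 1
g(10) = mex{0,1} = 2
g(11) = mex{0,1} = 2
g(12) = mex{0,1} = 2
The P-positions (g = 0) in 0..12 are 0, 1, 2, 3, 4.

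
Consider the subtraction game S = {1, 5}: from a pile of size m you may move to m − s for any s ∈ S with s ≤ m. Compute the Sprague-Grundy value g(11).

Build the Grundy sequence with g(k) = mex{g(k−s) : s ∈ {1, 5}, s ≤ k}:
k:     0  1  2  3  4  5  6  7  8  9 10 11
g(k):  0  1  0  1  0  1  0  1  0  1  0  1
So g(11) = 1.

1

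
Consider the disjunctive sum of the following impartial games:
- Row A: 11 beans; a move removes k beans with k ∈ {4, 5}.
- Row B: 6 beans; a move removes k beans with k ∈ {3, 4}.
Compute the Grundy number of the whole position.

2

Grundy values for row A (subtraction set {4, 5}):
k:     0  1  2  3  4  5  6  7  8  9 10 11
g(k):  0  0  0  0  1  1  1  1  2  0  0  0
So g(11) = 0.
Grundy values for row B (subtraction set {3, 4}):
g(0) = mex{} = 0
g(1) = mex{} = 0
g(2) = mex{} = 0
g(3) = mex{0} = 1
g(4) = mex{0} = 1
g(5) = mex{0} = 1
g(6) = mex{0,1} = 2
So g(6) = 2.
The value of a disjunctive sum is the nim-sum of the parts.
Combined value = 0 XOR 2 = 2.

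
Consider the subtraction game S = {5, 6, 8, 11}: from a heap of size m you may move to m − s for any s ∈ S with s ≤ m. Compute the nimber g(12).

Grundy values for subtraction set {5, 6, 8, 11}:
k:     0  1  2  3  4  5  6  7  8  9 10 11 12
g(k):  0  0  0  0  0  1  1  1  1  1  2  2  2
So g(12) = 2.

2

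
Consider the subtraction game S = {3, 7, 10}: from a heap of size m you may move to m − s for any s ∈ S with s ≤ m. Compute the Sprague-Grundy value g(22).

1

Grundy values for subtraction set {3, 7, 10}:
k:     0  1  2  3  4  5  6  7  8  9 10 11 12 13 14 15 16 17 18 19 20 21 22
g(k):  0  0  0  1  1  1  0  2  2  1  3  3  2  2  0  0  3  1  1  0  0  2  1
So g(22) = 1.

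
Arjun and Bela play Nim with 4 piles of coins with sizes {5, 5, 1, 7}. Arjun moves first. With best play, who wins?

Arjun wins

Compute the nim-sum pairwise:
5 XOR 5 = 0
0 XOR 1 = 1
1 XOR 7 = 6
The nim-sum is 6 ≠ 0, so this is an N-position: the player to move can win; Arjun has a winning move.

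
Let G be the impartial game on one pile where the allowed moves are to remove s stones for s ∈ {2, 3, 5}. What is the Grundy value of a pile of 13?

3

Build the Grundy sequence with g(k) = mex{g(k−s) : s ∈ {2, 3, 5}, s ≤ k}:
k:     0  1  2  3  4  5  6  7  8  9 10 11 12 13
g(k):  0  0  1  1  2  2  3  0  0  1  1  2  2  3
So g(13) = 3.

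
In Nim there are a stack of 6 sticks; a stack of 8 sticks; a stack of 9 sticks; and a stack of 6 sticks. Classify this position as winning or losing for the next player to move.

Winning position

Compute the nim-sum pairwise:
6 ^ 8 = 14
14 ^ 9 = 7
7 ^ 6 = 1
The nim-sum is 1 ≠ 0, so this is an N-position: the player to move can win.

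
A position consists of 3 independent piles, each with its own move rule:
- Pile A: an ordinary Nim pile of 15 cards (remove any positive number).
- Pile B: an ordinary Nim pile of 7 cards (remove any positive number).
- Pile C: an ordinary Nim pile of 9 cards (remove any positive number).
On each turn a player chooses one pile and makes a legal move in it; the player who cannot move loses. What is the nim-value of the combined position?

1

Pile A is a plain Nim pile of size 15, so its Grundy value is 15.
Pile B is a plain Nim pile of size 7, so its Grundy value is 7.
Pile C is a plain Nim pile of size 9, so its Grundy value is 9.
The value of a disjunctive sum is the nim-sum of the parts.
Combined value = 15 XOR 7 XOR 9 = 1.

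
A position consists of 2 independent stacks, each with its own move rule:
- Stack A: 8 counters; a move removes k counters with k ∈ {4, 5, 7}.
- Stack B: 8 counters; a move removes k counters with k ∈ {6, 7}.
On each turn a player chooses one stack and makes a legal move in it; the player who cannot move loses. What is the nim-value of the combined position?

3

Grundy values for stack A (subtraction set {4, 5, 7}):
g(0) = mex{} = 0
g(1) = mex{} = 0
g(2) = mex{} = 0
g(3) = mex{} = 0
g(4) = mex{0} = 1
g(5) = mex{0} = 1
g(6) = mex{0} = 1
g(7) = mex{0} = 1
g(8) = mex{0,1} = 2
So g(8) = 2.
For stack B, compute g(0), g(1), … with moves {6, 7}:
k:     0  1  2  3  4  5  6  7  8
g(k):  0  0  0  0  0  0  1  1  1
So g(8) = 1.
By the Sprague-Grundy theorem, the Grundy value of a sum of independent games is the XOR of the component values.
Combined value = 2 XOR 1 = 3.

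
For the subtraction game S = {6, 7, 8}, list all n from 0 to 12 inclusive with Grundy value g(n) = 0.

0, 1, 2, 3, 4, 5

Build the Grundy sequence with g(k) = mex{g(k−s) : s ∈ {6, 7, 8}, s ≤ k}:
g(0) = mex{} = 0
g(1) = mex{} = 0
g(2) = mex{} = 0
g(3) = mex{} = 0
g(4) = mex{} = 0
g(5) = mex{} = 0
g(6) = mex{0} = 1
g(7) = mex{0} = 1
g(8) = mex{0} = 1
g(9) = mex{0} = 1
g(10) = mex{0} = 1
g(11) = mex{0} = 1
g(12) = mex{0,1} = 2
The P-positions (g = 0) in 0..12 are 0, 1, 2, 3, 4, 5.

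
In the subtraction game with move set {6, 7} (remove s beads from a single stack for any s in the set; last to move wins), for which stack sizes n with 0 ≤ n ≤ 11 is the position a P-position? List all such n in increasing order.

0, 1, 2, 3, 4, 5

Compute g(0), g(1), … for moves {6, 7}:
k:     0  1  2  3  4  5  6  7  8  9 10 11
g(k):  0  0  0  0  0  0  1  1  1  1  1  1
The P-positions (g = 0) in 0..11 are 0, 1, 2, 3, 4, 5.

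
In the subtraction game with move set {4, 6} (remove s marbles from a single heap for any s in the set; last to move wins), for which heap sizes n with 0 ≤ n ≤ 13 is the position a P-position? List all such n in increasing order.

0, 1, 2, 3, 10, 11, 12, 13

Compute g(0), g(1), … for moves {4, 6}:
g(0) = mex{} = 0
g(1) = mex{} = 0
g(2) = mex{} = 0
g(3) = mex{} = 0
g(4) = mex{0} = 1
g(5) = mex{0} = 1
g(6) = mex{0} = 1
g(7) = mex{0} = 1
g(8) = mex{0,1} = 2
g(9) = mex{0,1} = 2
g(10) = mex{1} = 0
g(11) = mex{1} = 0
g(12) = mex{1,2} = 0
g(13) = mex{1,2} = 0
The P-positions (g = 0) in 0..13 are 0, 1, 2, 3, 10, 11, 12, 13.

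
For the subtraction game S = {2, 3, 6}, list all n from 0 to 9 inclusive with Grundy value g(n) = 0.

Build the Grundy sequence with g(k) = mex{g(k−s) : s ∈ {2, 3, 6}, s ≤ k}:
g(0) = mex{} = 0
g(1) = mex{} = 0
g(2) = mex{0} = 1
g(3) = mex{0} = 1
g(4) = mex{0,1} = 2
g(5) = mex{1} = 0
g(6) = mex{0,1,2} = 3
g(7) = mex{0,2} = 1
g(8) = mex{0,1,3} = 2
g(9) = mex{1,3} = 0
The P-positions (g = 0) in 0..9 are 0, 1, 5, 9.

0, 1, 5, 9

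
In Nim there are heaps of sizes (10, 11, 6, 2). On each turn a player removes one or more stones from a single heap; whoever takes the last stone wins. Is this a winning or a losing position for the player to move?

Winning position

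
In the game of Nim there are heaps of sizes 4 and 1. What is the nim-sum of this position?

5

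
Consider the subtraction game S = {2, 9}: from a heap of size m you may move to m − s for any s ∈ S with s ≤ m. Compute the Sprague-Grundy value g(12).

Build the Grundy sequence with g(k) = mex{g(k−s) : s ∈ {2, 9}, s ≤ k}:
g(0) = mex{} = 0
g(1) = mex{} = 0
g(2) = mex{0} = 1
g(3) = mex{0} = 1
g(4) = mex{1} = 0
g(5) = mex{1} = 0
g(6) = mex{0} = 1
g(7) = mex{0} = 1
g(8) = mex{1} = 0
g(9) = mex{0,1} = 2
g(10) = mex{0} = 1
g(11) = mex{1,2} = 0
g(12) = mex{1} = 0
So g(12) = 0.

0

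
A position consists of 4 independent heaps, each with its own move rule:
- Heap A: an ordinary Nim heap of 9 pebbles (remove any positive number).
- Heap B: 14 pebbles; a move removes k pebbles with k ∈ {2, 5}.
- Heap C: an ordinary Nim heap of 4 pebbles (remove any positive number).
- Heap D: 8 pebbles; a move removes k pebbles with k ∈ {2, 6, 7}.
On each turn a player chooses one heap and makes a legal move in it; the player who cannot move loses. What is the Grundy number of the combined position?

15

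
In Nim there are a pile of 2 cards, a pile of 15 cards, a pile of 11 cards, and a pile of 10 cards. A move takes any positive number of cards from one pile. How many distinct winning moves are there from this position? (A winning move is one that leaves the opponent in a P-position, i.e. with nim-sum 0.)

3

In binary:
  0010  (2)
  1111  (15)
  1011  (11)
  1010  (10)
  ----
  1100  (12)
The overall nim-sum is X = 12. A pile of size p has a winning move iff p XOR X < p (reduce it to p XOR X).
  2: 2 XOR 12 = 14 ≥ 2 — no move.
  15: 15 XOR 12 = 3 < 15 — winning move (to 3).
  11: 11 XOR 12 = 7 < 11 — winning move (to 7).
  10: 10 XOR 12 = 6 < 10 — winning move (to 6).
That gives 3 winning moves.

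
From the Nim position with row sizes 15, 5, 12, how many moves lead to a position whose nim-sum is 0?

Compute the nim-sum pairwise:
15 ^ 5 = 10
10 ^ 12 = 6
The overall nim-sum is X = 6. A row of size p has a winning move iff p XOR X < p (reduce it to p XOR X).
  15: 15 XOR 6 = 9 < 15 — winning move (to 9).
  5: 5 XOR 6 = 3 < 5 — winning move (to 3).
  12: 12 XOR 6 = 10 < 12 — winning move (to 10).
That gives 3 winning moves.

3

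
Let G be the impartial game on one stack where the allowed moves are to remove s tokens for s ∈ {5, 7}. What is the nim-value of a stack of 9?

1

Grundy values for subtraction set {5, 7}:
k:     0  1  2  3  4  5  6  7  8  9
g(k):  0  0  0  0  0  1  1  1  1  1
So g(9) = 1.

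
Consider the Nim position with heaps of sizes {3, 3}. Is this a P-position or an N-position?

P-position

Nim-sum: 3 ^ 3 = 0.
The nim-sum is 0, so this is a P-position: the player to move is in a losing position under optimal play.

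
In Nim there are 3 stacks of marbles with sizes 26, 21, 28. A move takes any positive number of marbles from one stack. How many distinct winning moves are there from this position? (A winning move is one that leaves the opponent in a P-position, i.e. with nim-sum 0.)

Compute the nim-sum pairwise:
26 ⊕ 21 = 15
15 ⊕ 28 = 19
The overall nim-sum is X = 19. A stack of size p has a winning move iff p XOR X < p (reduce it to p XOR X).
  26: 26 XOR 19 = 9 < 26 — winning move (to 9).
  21: 21 XOR 19 = 6 < 21 — winning move (to 6).
  28: 28 XOR 19 = 15 < 28 — winning move (to 15).
That gives 3 winning moves.

3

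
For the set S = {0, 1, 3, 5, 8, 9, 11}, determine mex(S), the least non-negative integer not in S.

The values 0, 1 are all present; 2 is the first non-negative integer missing from the set.

2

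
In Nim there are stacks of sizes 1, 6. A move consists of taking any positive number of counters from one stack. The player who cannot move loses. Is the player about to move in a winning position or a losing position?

Winning position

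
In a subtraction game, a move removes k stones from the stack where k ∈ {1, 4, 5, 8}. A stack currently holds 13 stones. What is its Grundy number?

2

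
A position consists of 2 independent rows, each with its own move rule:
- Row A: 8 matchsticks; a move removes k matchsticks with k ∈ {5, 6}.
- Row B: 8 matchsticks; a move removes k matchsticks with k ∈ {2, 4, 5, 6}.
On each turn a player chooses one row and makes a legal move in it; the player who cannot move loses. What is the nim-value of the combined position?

1

For row A, compute g(0), g(1), … with moves {5, 6}:
g(0) = mex{} = 0
g(1) = mex{} = 0
g(2) = mex{} = 0
g(3) = mex{} = 0
g(4) = mex{} = 0
g(5) = mex{0} = 1
g(6) = mex{0} = 1
g(7) = mex{0} = 1
g(8) = mex{0} = 1
So g(8) = 1.
Grundy values for row B (subtraction set {2, 4, 5, 6}):
k:     0  1  2  3  4  5  6  7  8
g(k):  0  0  1  1  2  2  3  3  0
So g(8) = 0.
The value of a disjunctive sum is the nim-sum of the parts.
Combined value = 1 XOR 0 = 1.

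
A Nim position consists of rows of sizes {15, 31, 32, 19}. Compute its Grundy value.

Compute the nim-sum pairwise:
15 XOR 31 = 16
16 XOR 32 = 48
48 XOR 19 = 35

35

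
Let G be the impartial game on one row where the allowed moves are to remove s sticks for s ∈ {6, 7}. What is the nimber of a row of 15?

Compute g(0), g(1), … for moves {6, 7}:
k:     0  1  2  3  4  5  6  7  8  9 10 11 12 13 14 15
g(k):  0  0  0  0  0  0  1  1  1  1  1  1  2  0  0  0
So g(15) = 0.

0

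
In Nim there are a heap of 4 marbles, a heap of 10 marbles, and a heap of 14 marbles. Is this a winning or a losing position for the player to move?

Losing position

Compute the nim-sum pairwise:
4 XOR 10 = 14
14 XOR 14 = 0
The nim-sum is 0, so this is a P-position: the player to move is in a losing position under optimal play.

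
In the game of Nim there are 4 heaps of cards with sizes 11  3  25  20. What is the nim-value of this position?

Nim-sum: 11 XOR 3 XOR 25 XOR 20 = 5.

5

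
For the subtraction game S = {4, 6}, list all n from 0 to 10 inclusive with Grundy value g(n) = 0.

0, 1, 2, 3, 10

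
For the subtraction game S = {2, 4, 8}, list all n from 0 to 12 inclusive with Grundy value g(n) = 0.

Compute g(0), g(1), … for moves {2, 4, 8}:
g(0) = mex{} = 0
g(1) = mex{} = 0
g(2) = mex{0} = 1
g(3) = mex{0} = 1
g(4) = mex{0,1} = 2
g(5) = mex{0,1} = 2
g(6) = mex{1,2} = 0
g(7) = mex{1,2} = 0
g(8) = mex{0,2} = 1
g(9) = mex{0,2} = 1
g(10) = mex{0,1} = 2
g(11) = mex{0,1} = 2
g(12) = mex{1,2} = 0
The P-positions (g = 0) in 0..12 are 0, 1, 6, 7, 12.

0, 1, 6, 7, 12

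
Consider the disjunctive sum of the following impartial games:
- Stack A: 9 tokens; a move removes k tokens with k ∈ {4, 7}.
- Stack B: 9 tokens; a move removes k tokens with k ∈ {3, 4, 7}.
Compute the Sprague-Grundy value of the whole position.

1

Grundy values for stack A (subtraction set {4, 7}):
g(0) = mex{} = 0
g(1) = mex{} = 0
g(2) = mex{} = 0
g(3) = mex{} = 0
g(4) = mex{0} = 1
g(5) = mex{0} = 1
g(6) = mex{0} = 1
g(7) = mex{0} = 1
g(8) = mex{0,1} = 2
g(9) = mex{0,1} = 2
So g(9) = 2.
Build the Grundy sequence for stack B with g(k) = mex{g(k−s) : s ∈ {3, 4, 7}, s ≤ k}:
g(0) = mex{} = 0
g(1) = mex{} = 0
g(2) = mex{} = 0
g(3) = mex{0} = 1
g(4) = mex{0} = 1
g(5) = mex{0} = 1
g(6) = mex{0,1} = 2
g(7) = mex{0,1} = 2
g(8) = mex{0,1} = 2
g(9) = mex{0,1,2} = 3
So g(9) = 3.
By the Sprague-Grundy theorem, the Grundy value of a sum of independent games is the XOR of the component values.
Combined value = 2 ⊕ 3 = 1.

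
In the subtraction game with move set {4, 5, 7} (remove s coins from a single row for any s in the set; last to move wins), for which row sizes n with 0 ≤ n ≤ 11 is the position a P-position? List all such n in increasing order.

0, 1, 2, 3, 11

Build the Grundy sequence with g(k) = mex{g(k−s) : s ∈ {4, 5, 7}, s ≤ k}:
k:     0  1  2  3  4  5  6  7  8  9 10 11
g(k):  0  0  0  0  1  1  1  1  2  2  2  0
The P-positions (g = 0) in 0..11 are 0, 1, 2, 3, 11.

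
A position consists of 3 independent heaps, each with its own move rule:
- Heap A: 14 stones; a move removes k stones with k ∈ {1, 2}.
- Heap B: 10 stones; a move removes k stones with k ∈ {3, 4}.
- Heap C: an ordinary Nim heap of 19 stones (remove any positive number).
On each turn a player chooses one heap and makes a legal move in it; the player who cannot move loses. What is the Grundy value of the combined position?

16

Grundy values for heap A (subtraction set {1, 2}):
k:     0  1  2  3  4  5  6  7  8  9 10 11 12 13 14
g(k):  0  1  2  0  1  2  0  1  2  0  1  2  0  1  2
So g(14) = 2.
For heap B, compute g(0), g(1), … with moves {3, 4}:
k:     0  1  2  3  4  5  6  7  8  9 10
g(k):  0  0  0  1  1  1  2  0  0  0  1
So g(10) = 1.
Heap C is a plain Nim heap of size 19, so its Grundy value is 19.
By the Sprague-Grundy theorem, the Grundy value of a sum of independent games is the XOR of the component values.
Combined value = 2 ⊕ 1 ⊕ 19 = 16.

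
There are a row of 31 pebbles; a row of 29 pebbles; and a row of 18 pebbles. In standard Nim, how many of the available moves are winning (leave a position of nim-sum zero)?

Nim-sum: 31 ⊕ 29 ⊕ 18 = 16.
The overall nim-sum is X = 16. A row of size p has a winning move iff p XOR X < p (reduce it to p XOR X).
  31: 31 XOR 16 = 15 < 31 — winning move (to 15).
  29: 29 XOR 16 = 13 < 29 — winning move (to 13).
  18: 18 XOR 16 = 2 < 18 — winning move (to 2).
That gives 3 winning moves.

3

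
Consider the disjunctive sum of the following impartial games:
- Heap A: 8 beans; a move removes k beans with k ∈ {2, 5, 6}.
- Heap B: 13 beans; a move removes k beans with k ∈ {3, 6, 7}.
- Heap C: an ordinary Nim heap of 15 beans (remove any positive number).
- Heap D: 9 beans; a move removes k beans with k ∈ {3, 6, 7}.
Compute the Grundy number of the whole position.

13

For heap A, compute g(0), g(1), … with moves {2, 5, 6}:
k:     0  1  2  3  4  5  6  7  8
g(k):  0  0  1  1  0  2  1  3  0
So g(8) = 0.
Grundy values for heap B (subtraction set {3, 6, 7}):
k:     0  1  2  3  4  5  6  7  8  9 10 11 12 13
g(k):  0  0  0  1  1  1  2  2  2  3  0  0  0  1
So g(13) = 1.
Heap C is a plain Nim heap of size 15, so its Grundy value is 15.
For heap D, compute g(0), g(1), … with moves {3, 6, 7}:
k:     0  1  2  3  4  5  6  7  8  9
g(k):  0  0  0  1  1  1  2  2  2  3
So g(9) = 3.
The value of a disjunctive sum is the nim-sum of the parts.
Combined value = 0 XOR 1 XOR 15 XOR 3 = 13.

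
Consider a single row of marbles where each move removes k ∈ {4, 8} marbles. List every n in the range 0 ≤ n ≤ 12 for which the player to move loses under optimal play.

0, 1, 2, 3, 12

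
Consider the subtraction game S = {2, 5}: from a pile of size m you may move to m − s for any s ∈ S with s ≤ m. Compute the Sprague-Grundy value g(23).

1

Build the Grundy sequence with g(k) = mex{g(k−s) : s ∈ {2, 5}, s ≤ k}:
k:     0  1  2  3  4  5  6  7  8  9 10 11 12 13 14 15 16 17 18 19 20 21 22 23
g(k):  0  0  1  1  0  2  1  0  0  1  1  0  2  1  0  0  1  1  0  2  1  0  0  1
So g(23) = 1.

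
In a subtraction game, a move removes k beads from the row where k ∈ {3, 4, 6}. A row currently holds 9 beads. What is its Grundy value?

Compute g(0), g(1), … for moves {3, 4, 6}:
g(0) = mex{} = 0
g(1) = mex{} = 0
g(2) = mex{} = 0
g(3) = mex{0} = 1
g(4) = mex{0} = 1
g(5) = mex{0} = 1
g(6) = mex{0,1} = 2
g(7) = mex{0,1} = 2
g(8) = mex{0,1} = 2
g(9) = mex{1,2} = 0
So g(9) = 0.

0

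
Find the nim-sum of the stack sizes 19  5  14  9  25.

8

Compute the nim-sum pairwise:
19 ^ 5 = 22
22 ^ 14 = 24
24 ^ 9 = 17
17 ^ 25 = 8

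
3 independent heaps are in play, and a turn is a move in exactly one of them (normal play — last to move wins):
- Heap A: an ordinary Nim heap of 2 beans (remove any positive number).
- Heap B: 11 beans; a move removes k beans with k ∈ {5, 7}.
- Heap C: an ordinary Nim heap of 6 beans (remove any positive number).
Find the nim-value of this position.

Heap A is a plain Nim heap of size 2, so its Grundy value is 2.
For heap B, compute g(0), g(1), … with moves {5, 7}:
k:     0  1  2  3  4  5  6  7  8  9 10 11
g(k):  0  0  0  0  0  1  1  1  1  1  2  2
So g(11) = 2.
Heap C is a plain Nim heap of size 6, so its Grundy value is 6.
The value of a disjunctive sum is the nim-sum of the parts.
Combined value = 2 XOR 2 XOR 6 = 6.

6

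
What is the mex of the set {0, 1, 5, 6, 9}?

2

The values 0, 1 are all present; 2 is the first non-negative integer missing from the set.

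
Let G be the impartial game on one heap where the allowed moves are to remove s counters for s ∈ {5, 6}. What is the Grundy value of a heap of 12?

Build the Grundy sequence with g(k) = mex{g(k−s) : s ∈ {5, 6}, s ≤ k}:
k:     0  1  2  3  4  5  6  7  8  9 10 11 12
g(k):  0  0  0  0  0  1  1  1  1  1  2  0  0
So g(12) = 0.

0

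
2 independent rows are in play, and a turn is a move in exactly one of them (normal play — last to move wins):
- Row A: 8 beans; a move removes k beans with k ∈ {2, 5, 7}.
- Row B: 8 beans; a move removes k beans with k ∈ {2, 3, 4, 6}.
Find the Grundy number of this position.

2

For row A, compute g(0), g(1), … with moves {2, 5, 7}:
k:     0  1  2  3  4  5  6  7  8
g(k):  0  0  1  1  0  2  1  3  2
So g(8) = 2.
Grundy values for row B (subtraction set {2, 3, 4, 6}):
k:     0  1  2  3  4  5  6  7  8
g(k):  0  0  1  1  2  2  3  3  0
So g(8) = 0.
By the Sprague-Grundy theorem, the Grundy value of a sum of independent games is the XOR of the component values.
Combined value = 2 ⊕ 0 = 2.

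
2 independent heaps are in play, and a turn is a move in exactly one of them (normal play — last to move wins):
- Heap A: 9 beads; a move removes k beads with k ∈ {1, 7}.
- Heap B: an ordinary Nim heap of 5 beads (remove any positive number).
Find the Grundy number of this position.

4

For heap A, compute g(0), g(1), … with moves {1, 7}:
g(0) = mex{} = 0
g(1) = mex{0} = 1
g(2) = mex{1} = 0
g(3) = mex{0} = 1
g(4) = mex{1} = 0
g(5) = mex{0} = 1
g(6) = mex{1} = 0
g(7) = mex{0} = 1
g(8) = mex{1} = 0
g(9) = mex{0} = 1
So g(9) = 1.
Heap B is a plain Nim heap of size 5, so its Grundy value is 5.
By the Sprague-Grundy theorem, the Grundy value of a sum of independent games is the XOR of the component values.
Combined value = 1 XOR 5 = 4.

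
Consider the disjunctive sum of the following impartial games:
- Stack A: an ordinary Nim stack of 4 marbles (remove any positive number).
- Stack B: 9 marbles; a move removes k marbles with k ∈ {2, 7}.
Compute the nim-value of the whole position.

4

Stack A is a plain Nim stack of size 4, so its Grundy value is 4.
For stack B, compute g(0), g(1), … with moves {2, 7}:
k:     0  1  2  3  4  5  6  7  8  9
g(k):  0  0  1  1  0  0  1  1  2  0
So g(9) = 0.
The value of a disjunctive sum is the nim-sum of the parts.
Combined value = 4 ⊕ 0 = 4.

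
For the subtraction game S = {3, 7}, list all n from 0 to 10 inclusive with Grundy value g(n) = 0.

0, 1, 2, 6, 10

Compute g(0), g(1), … for moves {3, 7}:
g(0) = mex{} = 0
g(1) = mex{} = 0
g(2) = mex{} = 0
g(3) = mex{0} = 1
g(4) = mex{0} = 1
g(5) = mex{0} = 1
g(6) = mex{1} = 0
g(7) = mex{0,1} = 2
g(8) = mex{0,1} = 2
g(9) = mex{0} = 1
g(10) = mex{1,2} = 0
The P-positions (g = 0) in 0..10 are 0, 1, 2, 6, 10.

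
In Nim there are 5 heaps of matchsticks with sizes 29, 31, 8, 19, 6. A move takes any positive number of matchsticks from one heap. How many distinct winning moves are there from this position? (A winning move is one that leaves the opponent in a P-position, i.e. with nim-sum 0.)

3

Nim-sum: 29 ^ 31 ^ 8 ^ 19 ^ 6 = 31.
The overall nim-sum is X = 31. A heap of size p has a winning move iff p XOR X < p (reduce it to p XOR X).
  29: 29 XOR 31 = 2 < 29 — winning move (to 2).
  31: 31 XOR 31 = 0 < 31 — winning move (to 0).
  8: 8 XOR 31 = 23 ≥ 8 — no move.
  19: 19 XOR 31 = 12 < 19 — winning move (to 12).
  6: 6 XOR 31 = 25 ≥ 6 — no move.
That gives 3 winning moves.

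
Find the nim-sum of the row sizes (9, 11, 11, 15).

Nim-sum: 9 ⊕ 11 ⊕ 11 ⊕ 15 = 6.

6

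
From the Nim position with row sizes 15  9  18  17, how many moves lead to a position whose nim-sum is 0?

1

In binary:
  01111  (15)
  01001  (9)
  10010  (18)
  10001  (17)
  -----
  00101  (5)
The overall nim-sum is X = 5. A row of size p has a winning move iff p XOR X < p (reduce it to p XOR X).
  15: 15 XOR 5 = 10 < 15 — winning move (to 10).
  9: 9 XOR 5 = 12 ≥ 9 — no move.
  18: 18 XOR 5 = 23 ≥ 18 — no move.
  17: 17 XOR 5 = 20 ≥ 17 — no move.
That gives 1 winning move.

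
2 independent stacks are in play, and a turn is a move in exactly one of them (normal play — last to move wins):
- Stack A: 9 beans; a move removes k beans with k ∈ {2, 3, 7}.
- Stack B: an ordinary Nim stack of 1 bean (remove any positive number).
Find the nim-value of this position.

For stack A, compute g(0), g(1), … with moves {2, 3, 7}:
k:     0  1  2  3  4  5  6  7  8  9
g(k):  0  0  1  1  2  0  0  1  1  2
So g(9) = 2.
Stack B is a plain Nim stack of size 1, so its Grundy value is 1.
By the Sprague-Grundy theorem, the Grundy value of a sum of independent games is the XOR of the component values.
Combined value = 2 ⊕ 1 = 3.

3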